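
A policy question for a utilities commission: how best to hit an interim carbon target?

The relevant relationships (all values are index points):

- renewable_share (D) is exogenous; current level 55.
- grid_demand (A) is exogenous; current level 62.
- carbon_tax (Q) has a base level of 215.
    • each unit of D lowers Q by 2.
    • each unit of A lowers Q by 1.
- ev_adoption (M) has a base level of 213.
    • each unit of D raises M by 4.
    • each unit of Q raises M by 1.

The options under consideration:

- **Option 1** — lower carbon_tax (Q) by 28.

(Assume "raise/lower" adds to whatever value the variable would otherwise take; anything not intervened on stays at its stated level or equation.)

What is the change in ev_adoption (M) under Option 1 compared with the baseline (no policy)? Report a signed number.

Baseline:
  D = 55
  A = 62
  Q = 215 − 2·55 − 62 = 43
  M = 213 + 4·55 + 43 = 476
Option 1 (Q − 28):
  D = 55
  A = 62
  Q = 215 − 2·55 − 62 (−28 from intervention) = 15
  M = 213 + 4·55 + 15 = 448
Change in M: 448 − 476 = -28

-28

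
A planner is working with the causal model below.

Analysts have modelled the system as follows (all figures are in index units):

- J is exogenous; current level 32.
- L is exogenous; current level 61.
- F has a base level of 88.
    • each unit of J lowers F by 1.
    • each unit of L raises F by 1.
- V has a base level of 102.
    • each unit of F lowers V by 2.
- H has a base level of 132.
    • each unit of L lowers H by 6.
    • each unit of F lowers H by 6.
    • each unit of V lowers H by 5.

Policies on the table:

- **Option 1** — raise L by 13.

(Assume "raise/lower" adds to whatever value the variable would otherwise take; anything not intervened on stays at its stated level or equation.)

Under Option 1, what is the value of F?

130

Option 1 (L + 13):
  J = 32
  L = 61 + 13 = 74
  F = 88 − 32 + 74 = 130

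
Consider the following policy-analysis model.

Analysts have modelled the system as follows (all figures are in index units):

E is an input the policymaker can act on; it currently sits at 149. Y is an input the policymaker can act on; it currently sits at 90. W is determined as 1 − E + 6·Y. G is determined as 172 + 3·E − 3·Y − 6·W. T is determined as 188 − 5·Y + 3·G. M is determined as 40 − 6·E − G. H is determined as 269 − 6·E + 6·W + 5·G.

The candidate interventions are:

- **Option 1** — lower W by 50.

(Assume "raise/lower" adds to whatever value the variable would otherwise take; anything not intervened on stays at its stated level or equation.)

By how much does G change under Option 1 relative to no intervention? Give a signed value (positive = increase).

Baseline:
  E = 149
  Y = 90
  W = 1 − 149 + 6·90 = 392
  G = 172 + 3·149 − 3·90 − 6·392 = -2003
Option 1 (W − 50):
  E = 149
  Y = 90
  W = 1 − 149 + 6·90 (−50 from intervention) = 342
  G = 172 + 3·149 − 3·90 − 6·342 = -1703
Change in G: -1703 − (-2003) = 300

300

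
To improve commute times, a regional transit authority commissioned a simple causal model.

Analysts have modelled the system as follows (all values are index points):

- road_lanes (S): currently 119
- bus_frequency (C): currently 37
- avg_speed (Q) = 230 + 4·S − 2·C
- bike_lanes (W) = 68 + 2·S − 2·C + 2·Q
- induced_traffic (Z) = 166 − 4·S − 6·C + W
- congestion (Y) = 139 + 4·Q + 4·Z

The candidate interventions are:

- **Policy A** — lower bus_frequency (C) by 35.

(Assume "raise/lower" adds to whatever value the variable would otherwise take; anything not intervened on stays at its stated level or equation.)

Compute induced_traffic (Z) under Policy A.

1384

Policy A (C − 35):
  S = 119
  C = 37 − 35 = 2
  Q = 230 + 4·119 − 2·2 = 702
  W = 68 + 2·119 − 2·2 + 2·702 = 1706
  Z = 166 − 4·119 − 6·2 + 1706 = 1384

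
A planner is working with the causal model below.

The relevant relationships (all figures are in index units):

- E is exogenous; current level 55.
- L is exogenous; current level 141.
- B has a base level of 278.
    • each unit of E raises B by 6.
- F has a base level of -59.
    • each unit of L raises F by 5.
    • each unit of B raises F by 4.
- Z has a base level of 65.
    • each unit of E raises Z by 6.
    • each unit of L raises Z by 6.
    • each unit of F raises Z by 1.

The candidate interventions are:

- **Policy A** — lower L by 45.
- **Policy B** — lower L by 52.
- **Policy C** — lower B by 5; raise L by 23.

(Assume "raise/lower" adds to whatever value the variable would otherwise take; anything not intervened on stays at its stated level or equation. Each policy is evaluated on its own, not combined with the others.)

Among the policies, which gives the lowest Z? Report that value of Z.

Policy A (L − 45):
  E = 55
  L = 141 − 45 = 96
  B = 278 + 6·55 = 608
  F = -59 + 5·96 + 4·608 = 2853
  Z = 65 + 6·55 + 6·96 + 2853 = 3824
Policy B (L − 52):
  E = 55
  L = 141 − 52 = 89
  B = 278 + 6·55 = 608
  F = -59 + 5·89 + 4·608 = 2818
  Z = 65 + 6·55 + 6·89 + 2818 = 3747
Policy C (B − 5, L + 23):
  E = 55
  L = 141 + 23 = 164
  B = 278 + 6·55 (−5 from intervention) = 603
  F = -59 + 5·164 + 4·603 = 3173
  Z = 65 + 6·55 + 6·164 + 3173 = 4552
Comparing — Policy A: Z=3824, Policy B: Z=3747, Policy C: Z=4552. Lowest is 3747 (Policy B).

3747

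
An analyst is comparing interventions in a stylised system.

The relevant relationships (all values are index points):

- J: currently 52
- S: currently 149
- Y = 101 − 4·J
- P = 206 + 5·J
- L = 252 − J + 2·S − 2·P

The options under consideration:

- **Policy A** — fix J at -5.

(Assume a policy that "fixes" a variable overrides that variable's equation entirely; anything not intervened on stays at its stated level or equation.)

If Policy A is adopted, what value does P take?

Policy A (J := -5):
  J = -5
  P = 206 + 5·(-5) = 181

181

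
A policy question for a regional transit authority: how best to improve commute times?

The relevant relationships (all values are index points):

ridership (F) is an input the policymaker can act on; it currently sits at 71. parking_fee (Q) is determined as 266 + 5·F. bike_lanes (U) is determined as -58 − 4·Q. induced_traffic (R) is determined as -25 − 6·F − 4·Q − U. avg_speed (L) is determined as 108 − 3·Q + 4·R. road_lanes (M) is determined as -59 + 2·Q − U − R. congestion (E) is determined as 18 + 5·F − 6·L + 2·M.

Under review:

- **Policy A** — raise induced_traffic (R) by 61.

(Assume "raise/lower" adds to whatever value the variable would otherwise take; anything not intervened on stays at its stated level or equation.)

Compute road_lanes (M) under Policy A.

Policy A (R + 61):
  F = 71
  Q = 266 + 5·71 = 621
  U = -58 − 4·621 = -2542
  R = -25 − 6·71 − 4·621 − (-2542) (+61 from intervention) = -332
  M = -59 + 2·621 − (-2542) − (-332) = 4057

4057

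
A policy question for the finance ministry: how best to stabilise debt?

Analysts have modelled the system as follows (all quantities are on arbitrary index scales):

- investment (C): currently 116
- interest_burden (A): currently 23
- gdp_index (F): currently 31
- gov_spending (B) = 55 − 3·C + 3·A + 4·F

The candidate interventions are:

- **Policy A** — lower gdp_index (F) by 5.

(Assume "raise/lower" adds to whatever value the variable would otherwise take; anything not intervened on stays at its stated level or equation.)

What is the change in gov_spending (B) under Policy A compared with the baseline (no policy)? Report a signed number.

-20

Baseline:
  C = 116
  A = 23
  F = 31
  B = 55 − 3·116 + 3·23 + 4·31 = -100
Policy A (F − 5):
  C = 116
  A = 23
  F = 31 − 5 = 26
  B = 55 − 3·116 + 3·23 + 4·26 = -120
Change in B: -120 − (-100) = -20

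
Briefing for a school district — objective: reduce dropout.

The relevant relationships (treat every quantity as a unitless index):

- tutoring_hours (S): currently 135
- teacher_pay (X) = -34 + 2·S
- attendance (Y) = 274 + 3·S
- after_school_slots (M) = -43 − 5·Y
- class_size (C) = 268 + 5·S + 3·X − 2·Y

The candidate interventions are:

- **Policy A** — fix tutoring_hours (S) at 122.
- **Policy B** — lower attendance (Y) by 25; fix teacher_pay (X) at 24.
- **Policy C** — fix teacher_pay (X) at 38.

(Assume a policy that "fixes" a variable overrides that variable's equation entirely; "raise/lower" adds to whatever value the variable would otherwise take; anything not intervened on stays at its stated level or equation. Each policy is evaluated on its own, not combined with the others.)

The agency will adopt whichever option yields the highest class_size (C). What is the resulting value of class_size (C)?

228

Policy A (S := 122):
  S = 122
  X = -34 + 2·122 = 210
  Y = 274 + 3·122 = 640
  C = 268 + 5·122 + 3·210 − 2·640 = 228
Policy B (Y − 25, X := 24):
  S = 135
  X = 24
  Y = 274 + 3·135 (−25 from intervention) = 654
  C = 268 + 5·135 + 3·24 − 2·654 = -293
Policy C (X := 38):
  S = 135
  X = 38
  Y = 274 + 3·135 = 679
  C = 268 + 5·135 + 3·38 − 2·679 = -301
Comparing — Policy A: C=228, Policy B: C=-293, Policy C: C=-301. Highest is 228 (Policy A).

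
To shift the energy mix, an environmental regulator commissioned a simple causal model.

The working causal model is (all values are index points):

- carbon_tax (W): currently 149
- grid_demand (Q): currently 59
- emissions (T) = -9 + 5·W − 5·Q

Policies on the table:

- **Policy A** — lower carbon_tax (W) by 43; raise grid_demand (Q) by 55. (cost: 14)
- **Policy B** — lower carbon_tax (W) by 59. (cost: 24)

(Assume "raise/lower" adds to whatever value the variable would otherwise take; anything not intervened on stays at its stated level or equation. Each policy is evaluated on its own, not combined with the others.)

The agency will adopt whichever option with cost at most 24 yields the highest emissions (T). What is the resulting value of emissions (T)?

Policy A (W − 43, Q + 55):
  W = 149 − 43 = 106
  Q = 59 + 55 = 114
  T = -9 + 5·106 − 5·114 = -49
Policy B (W − 59):
  W = 149 − 59 = 90
  Q = 59
  T = -9 + 5·90 − 5·59 = 146
Comparing — Policy A: T=-49, Policy B: T=146. Highest is 146 (Policy B).

146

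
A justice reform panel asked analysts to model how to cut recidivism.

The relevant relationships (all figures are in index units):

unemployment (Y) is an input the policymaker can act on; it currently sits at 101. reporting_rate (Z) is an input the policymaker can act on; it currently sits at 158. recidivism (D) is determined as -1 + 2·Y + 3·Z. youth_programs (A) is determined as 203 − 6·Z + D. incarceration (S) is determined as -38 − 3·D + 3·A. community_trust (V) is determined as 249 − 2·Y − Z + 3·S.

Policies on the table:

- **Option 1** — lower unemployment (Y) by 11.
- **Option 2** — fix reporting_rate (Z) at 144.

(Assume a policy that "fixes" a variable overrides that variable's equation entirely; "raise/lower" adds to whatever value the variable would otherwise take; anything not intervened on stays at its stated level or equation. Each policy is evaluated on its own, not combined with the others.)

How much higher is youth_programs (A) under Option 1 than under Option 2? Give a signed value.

Option 1 (Y − 11):
  Y = 101 − 11 = 90
  Z = 158
  D = -1 + 2·90 + 3·158 = 653
  A = 203 − 6·158 + 653 = -92
Option 2 (Z := 144):
  Y = 101
  Z = 144
  D = -1 + 2·101 + 3·144 = 633
  A = 203 − 6·144 + 633 = -28
A: -92 − (-28) = -64

-64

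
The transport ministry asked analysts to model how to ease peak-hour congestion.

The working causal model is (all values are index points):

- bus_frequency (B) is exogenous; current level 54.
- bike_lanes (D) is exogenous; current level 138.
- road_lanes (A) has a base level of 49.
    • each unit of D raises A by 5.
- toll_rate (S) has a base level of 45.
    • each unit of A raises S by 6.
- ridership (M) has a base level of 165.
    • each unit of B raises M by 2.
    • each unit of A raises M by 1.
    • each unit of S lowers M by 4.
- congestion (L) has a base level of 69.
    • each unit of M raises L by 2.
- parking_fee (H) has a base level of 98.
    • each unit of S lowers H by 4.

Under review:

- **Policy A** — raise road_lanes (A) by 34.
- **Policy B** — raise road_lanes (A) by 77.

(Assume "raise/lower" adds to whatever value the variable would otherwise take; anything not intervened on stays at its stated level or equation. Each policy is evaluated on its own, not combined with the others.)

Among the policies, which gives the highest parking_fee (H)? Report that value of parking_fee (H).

-18634

Policy A (A + 34):
  D = 138
  A = 49 + 5·138 (+34 from intervention) = 773
  S = 45 + 6·773 = 4683
  H = 98 − 4·4683 = -18634
Policy B (A + 77):
  D = 138
  A = 49 + 5·138 (+77 from intervention) = 816
  S = 45 + 6·816 = 4941
  H = 98 − 4·4941 = -19666
Comparing — Policy A: H=-18634, Policy B: H=-19666. Highest is -18634 (Policy A).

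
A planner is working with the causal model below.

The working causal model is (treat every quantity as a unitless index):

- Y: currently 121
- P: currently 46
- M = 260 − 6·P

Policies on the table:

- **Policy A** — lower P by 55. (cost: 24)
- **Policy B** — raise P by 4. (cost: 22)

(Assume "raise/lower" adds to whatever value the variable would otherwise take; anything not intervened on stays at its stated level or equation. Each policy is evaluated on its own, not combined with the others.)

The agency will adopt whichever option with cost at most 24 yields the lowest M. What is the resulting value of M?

-40

Policy A (P − 55):
  P = 46 − 55 = -9
  M = 260 − 6·(-9) = 314
Policy B (P + 4):
  P = 46 + 4 = 50
  M = 260 − 6·50 = -40
Comparing — Policy A: M=314, Policy B: M=-40. Lowest is -40 (Policy B).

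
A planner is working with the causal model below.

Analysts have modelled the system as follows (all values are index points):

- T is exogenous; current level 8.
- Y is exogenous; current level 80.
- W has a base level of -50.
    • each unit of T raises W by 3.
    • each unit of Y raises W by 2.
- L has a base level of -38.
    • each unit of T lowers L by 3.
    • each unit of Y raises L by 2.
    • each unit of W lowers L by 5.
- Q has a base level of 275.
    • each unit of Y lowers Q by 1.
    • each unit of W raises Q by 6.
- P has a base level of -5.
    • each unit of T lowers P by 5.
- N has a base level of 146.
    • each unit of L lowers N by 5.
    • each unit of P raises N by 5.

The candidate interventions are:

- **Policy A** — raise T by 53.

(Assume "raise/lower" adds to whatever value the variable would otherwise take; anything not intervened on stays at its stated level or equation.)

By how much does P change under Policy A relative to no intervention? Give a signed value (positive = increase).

Baseline:
  T = 8
  P = -5 − 5·8 = -45
Policy A (T + 53):
  T = 8 + 53 = 61
  P = -5 − 5·61 = -310
Change in P: -310 − (-45) = -265

-265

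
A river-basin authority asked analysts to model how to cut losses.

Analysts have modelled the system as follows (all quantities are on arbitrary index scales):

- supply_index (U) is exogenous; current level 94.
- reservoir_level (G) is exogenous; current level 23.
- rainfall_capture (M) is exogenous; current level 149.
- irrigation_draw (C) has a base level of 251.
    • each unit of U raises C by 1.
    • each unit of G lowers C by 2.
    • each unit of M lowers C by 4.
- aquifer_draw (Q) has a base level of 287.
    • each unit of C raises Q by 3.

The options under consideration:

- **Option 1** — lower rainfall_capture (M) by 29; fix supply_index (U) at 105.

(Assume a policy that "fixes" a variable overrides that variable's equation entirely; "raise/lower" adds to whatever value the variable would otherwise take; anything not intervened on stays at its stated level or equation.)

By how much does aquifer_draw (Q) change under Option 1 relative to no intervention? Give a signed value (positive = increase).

Baseline:
  U = 94
  G = 23
  M = 149
  C = 251 + 94 − 2·23 − 4·149 = -297
  Q = 287 + 3·(-297) = -604
Option 1 (M − 29, U := 105):
  U = 105
  G = 23
  M = 149 − 29 = 120
  C = 251 + 105 − 2·23 − 4·120 = -170
  Q = 287 + 3·(-170) = -223
Change in Q: -223 − (-604) = 381

381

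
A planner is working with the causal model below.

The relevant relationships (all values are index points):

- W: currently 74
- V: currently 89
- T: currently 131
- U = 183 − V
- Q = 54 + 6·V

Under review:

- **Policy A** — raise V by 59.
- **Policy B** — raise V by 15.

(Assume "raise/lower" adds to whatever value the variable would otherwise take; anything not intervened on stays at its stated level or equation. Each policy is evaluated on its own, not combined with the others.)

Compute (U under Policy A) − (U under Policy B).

-44

Policy A (V + 59):
  V = 89 + 59 = 148
  U = 183 − 148 = 35
Policy B (V + 15):
  V = 89 + 15 = 104
  U = 183 − 104 = 79
U: 35 − 79 = -44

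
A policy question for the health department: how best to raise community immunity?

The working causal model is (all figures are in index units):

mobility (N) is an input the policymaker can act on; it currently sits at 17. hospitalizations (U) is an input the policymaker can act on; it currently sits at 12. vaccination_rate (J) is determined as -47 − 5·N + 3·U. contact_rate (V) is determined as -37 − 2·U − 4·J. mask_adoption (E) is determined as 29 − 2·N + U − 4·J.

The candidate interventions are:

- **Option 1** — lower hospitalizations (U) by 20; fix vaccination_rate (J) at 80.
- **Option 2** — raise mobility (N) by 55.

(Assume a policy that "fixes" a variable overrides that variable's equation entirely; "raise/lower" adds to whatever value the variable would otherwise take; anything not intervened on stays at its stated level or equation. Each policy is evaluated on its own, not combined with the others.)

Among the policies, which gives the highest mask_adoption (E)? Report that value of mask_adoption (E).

1381

Option 1 (U − 20, J := 80):
  N = 17
  U = 12 − 20 = -8
  J = 80
  E = 29 − 2·17 + (-8) − 4·80 = -333
Option 2 (N + 55):
  N = 17 + 55 = 72
  U = 12
  J = -47 − 5·72 + 3·12 = -371
  E = 29 − 2·72 + 12 − 4·(-371) = 1381
Comparing — Option 1: E=-333, Option 2: E=1381. Highest is 1381 (Option 2).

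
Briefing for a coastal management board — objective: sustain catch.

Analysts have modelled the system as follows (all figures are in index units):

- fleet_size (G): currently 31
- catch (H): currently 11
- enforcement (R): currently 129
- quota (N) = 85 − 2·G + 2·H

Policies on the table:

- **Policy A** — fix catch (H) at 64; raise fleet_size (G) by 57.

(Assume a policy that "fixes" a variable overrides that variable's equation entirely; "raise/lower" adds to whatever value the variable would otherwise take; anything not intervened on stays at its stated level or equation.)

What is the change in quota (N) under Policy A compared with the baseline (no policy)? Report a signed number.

-8

Baseline:
  G = 31
  H = 11
  N = 85 − 2·31 + 2·11 = 45
Policy A (H := 64, G + 57):
  G = 31 + 57 = 88
  H = 64
  N = 85 − 2·88 + 2·64 = 37
Change in N: 37 − 45 = -8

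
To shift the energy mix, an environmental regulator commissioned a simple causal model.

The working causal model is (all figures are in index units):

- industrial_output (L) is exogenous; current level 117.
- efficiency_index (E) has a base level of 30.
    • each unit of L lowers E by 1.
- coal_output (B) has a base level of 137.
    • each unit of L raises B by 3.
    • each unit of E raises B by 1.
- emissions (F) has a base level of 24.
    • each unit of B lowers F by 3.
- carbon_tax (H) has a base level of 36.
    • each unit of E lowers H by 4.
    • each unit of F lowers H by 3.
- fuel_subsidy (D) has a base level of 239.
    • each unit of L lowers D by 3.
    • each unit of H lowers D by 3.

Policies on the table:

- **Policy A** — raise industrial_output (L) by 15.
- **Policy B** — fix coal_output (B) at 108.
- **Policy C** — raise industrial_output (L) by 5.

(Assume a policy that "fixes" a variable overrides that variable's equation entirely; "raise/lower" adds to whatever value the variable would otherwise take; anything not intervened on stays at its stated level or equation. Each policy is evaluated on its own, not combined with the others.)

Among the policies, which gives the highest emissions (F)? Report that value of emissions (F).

Policy A (L + 15):
  L = 117 + 15 = 132
  E = 30 − 132 = -102
  B = 137 + 3·132 + (-102) = 431
  F = 24 − 3·431 = -1269
Policy B (B := 108):
  L = 117
  E = 30 − 117 = -87
  B = 108
  F = 24 − 3·108 = -300
Policy C (L + 5):
  L = 117 + 5 = 122
  E = 30 − 122 = -92
  B = 137 + 3·122 + (-92) = 411
  F = 24 − 3·411 = -1209
Comparing — Policy A: F=-1269, Policy B: F=-300, Policy C: F=-1209. Highest is -300 (Policy B).

-300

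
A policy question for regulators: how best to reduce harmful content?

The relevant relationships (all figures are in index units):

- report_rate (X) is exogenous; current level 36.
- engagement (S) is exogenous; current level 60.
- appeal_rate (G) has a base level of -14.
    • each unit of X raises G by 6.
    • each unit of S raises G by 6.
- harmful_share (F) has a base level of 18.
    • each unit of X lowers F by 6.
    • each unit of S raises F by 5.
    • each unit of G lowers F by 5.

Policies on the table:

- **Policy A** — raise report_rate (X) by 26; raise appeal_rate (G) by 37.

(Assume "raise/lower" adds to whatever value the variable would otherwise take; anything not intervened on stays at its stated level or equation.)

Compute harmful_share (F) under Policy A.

Policy A (X + 26, G + 37):
  X = 36 + 26 = 62
  S = 60
  G = -14 + 6·62 + 6·60 (+37 from intervention) = 755
  F = 18 − 6·62 + 5·60 − 5·755 = -3829

-3829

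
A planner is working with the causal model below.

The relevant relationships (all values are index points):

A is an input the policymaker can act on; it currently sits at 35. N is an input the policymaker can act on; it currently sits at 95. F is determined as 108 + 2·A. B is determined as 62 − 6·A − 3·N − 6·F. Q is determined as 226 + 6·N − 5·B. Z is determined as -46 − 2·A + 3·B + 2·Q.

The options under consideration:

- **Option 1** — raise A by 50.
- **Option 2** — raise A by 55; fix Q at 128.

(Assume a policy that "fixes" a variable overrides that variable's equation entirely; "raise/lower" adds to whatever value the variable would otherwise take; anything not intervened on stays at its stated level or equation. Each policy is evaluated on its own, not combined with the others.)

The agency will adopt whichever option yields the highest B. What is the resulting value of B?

-2401

Option 1 (A + 50):
  A = 35 + 50 = 85
  N = 95
  F = 108 + 2·85 = 278
  B = 62 − 6·85 − 3·95 − 6·278 = -2401
Option 2 (A + 55, Q := 128):
  A = 35 + 55 = 90
  N = 95
  F = 108 + 2·90 = 288
  B = 62 − 6·90 − 3·95 − 6·288 = -2491
Comparing — Option 1: B=-2401, Option 2: B=-2491. Highest is -2401 (Option 1).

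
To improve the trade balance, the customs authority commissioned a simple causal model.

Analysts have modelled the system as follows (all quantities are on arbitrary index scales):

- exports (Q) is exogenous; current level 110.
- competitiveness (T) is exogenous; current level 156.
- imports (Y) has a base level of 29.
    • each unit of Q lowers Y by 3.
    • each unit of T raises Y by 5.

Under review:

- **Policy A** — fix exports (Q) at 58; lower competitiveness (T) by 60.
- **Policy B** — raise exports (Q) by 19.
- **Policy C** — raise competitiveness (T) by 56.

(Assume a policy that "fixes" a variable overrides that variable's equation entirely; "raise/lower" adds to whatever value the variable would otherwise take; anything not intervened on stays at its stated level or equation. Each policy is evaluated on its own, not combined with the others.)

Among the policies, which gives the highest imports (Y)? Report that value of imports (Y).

759

Policy A (Q := 58, T − 60):
  Q = 58
  T = 156 − 60 = 96
  Y = 29 − 3·58 + 5·96 = 335
Policy B (Q + 19):
  Q = 110 + 19 = 129
  T = 156
  Y = 29 − 3·129 + 5·156 = 422
Policy C (T + 56):
  Q = 110
  T = 156 + 56 = 212
  Y = 29 − 3·110 + 5·212 = 759
Comparing — Policy A: Y=335, Policy B: Y=422, Policy C: Y=759. Highest is 759 (Policy C).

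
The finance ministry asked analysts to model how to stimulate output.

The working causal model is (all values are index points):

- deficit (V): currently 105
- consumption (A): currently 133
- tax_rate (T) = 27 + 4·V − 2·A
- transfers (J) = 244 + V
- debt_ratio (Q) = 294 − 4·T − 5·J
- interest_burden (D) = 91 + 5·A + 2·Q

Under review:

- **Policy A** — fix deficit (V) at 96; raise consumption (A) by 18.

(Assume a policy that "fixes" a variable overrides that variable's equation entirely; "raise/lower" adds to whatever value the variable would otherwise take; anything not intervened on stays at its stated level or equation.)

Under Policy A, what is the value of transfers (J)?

Policy A (V := 96, A + 18):
  V = 96
  J = 244 + 96 = 340

340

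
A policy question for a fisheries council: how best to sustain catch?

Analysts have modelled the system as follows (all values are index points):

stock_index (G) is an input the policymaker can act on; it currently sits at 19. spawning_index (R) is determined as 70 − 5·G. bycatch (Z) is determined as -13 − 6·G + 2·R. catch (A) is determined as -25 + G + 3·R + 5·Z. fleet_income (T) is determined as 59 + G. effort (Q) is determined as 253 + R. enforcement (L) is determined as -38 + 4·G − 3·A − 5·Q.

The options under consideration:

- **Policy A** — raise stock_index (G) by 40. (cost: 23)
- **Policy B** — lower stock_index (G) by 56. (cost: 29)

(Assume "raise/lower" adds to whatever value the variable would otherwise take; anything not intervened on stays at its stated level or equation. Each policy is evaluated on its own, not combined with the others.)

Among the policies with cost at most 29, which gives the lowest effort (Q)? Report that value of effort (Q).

28

Policy A (G + 40):
  G = 19 + 40 = 59
  R = 70 − 5·59 = -225
  Q = 253 + (-225) = 28
Policy B (G − 56):
  G = 19 − 56 = -37
  R = 70 − 5·(-37) = 255
  Q = 253 + 255 = 508
Comparing — Policy A: Q=28, Policy B: Q=508. Lowest is 28 (Policy A).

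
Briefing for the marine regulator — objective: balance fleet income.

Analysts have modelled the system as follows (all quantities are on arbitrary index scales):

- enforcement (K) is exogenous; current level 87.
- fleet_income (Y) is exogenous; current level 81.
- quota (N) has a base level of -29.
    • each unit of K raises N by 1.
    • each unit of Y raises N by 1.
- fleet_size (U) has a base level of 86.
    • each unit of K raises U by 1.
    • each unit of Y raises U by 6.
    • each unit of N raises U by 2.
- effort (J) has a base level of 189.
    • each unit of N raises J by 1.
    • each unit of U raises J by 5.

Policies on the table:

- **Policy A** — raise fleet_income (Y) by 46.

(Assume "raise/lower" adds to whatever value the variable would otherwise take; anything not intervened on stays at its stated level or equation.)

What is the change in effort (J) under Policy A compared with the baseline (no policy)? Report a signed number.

Baseline:
  K = 87
  Y = 81
  N = -29 + 87 + 81 = 139
  U = 86 + 87 + 6·81 + 2·139 = 937
  J = 189 + 139 + 5·937 = 5013
Policy A (Y + 46):
  K = 87
  Y = 81 + 46 = 127
  N = -29 + 87 + 127 = 185
  U = 86 + 87 + 6·127 + 2·185 = 1305
  J = 189 + 185 + 5·1305 = 6899
Change in J: 6899 − 5013 = 1886

1886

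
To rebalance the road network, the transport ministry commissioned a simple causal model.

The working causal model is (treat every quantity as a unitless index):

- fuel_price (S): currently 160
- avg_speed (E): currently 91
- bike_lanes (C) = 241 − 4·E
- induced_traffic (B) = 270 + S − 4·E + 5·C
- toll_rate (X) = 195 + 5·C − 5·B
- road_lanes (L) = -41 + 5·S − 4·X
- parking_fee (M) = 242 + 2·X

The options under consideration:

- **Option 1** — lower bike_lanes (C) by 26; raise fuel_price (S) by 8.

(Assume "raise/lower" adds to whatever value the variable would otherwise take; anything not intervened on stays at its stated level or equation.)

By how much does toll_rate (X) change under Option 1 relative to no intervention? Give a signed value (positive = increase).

Baseline:
  S = 160
  E = 91
  C = 241 − 4·91 = -123
  B = 270 + 160 − 4·91 + 5·(-123) = -549
  X = 195 + 5·(-123) − 5·(-549) = 2325
Option 1 (C − 26, S + 8):
  S = 160 + 8 = 168
  E = 91
  C = 241 − 4·91 (−26 from intervention) = -149
  B = 270 + 168 − 4·91 + 5·(-149) = -671
  X = 195 + 5·(-149) − 5·(-671) = 2805
Change in X: 2805 − 2325 = 480

480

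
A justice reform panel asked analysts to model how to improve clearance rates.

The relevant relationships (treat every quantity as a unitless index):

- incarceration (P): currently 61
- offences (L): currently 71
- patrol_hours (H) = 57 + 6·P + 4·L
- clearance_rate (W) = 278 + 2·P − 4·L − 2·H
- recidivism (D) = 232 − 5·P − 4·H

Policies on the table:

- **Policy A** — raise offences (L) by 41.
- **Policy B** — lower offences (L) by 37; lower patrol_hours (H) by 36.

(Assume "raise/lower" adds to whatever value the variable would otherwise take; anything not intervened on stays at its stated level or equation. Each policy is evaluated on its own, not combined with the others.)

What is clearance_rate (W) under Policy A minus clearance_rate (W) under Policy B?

Policy A (L + 41):
  P = 61
  L = 71 + 41 = 112
  H = 57 + 6·61 + 4·112 = 871
  W = 278 + 2·61 − 4·112 − 2·871 = -1790
Policy B (L − 37, H − 36):
  P = 61
  L = 71 − 37 = 34
  H = 57 + 6·61 + 4·34 (−36 from intervention) = 523
  W = 278 + 2·61 − 4·34 − 2·523 = -782
W: -1790 − (-782) = -1008

-1008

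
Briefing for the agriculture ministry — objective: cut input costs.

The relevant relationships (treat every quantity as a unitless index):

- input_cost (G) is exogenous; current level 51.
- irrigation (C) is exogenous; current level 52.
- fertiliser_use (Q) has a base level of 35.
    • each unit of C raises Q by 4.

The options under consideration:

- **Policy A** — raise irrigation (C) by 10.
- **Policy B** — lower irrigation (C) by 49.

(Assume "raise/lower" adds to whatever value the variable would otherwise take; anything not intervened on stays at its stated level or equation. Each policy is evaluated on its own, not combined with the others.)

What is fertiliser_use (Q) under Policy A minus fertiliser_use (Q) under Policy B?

Policy A (C + 10):
  C = 52 + 10 = 62
  Q = 35 + 4·62 = 283
Policy B (C − 49):
  C = 52 − 49 = 3
  Q = 35 + 4·3 = 47
Q: 283 − 47 = 236

236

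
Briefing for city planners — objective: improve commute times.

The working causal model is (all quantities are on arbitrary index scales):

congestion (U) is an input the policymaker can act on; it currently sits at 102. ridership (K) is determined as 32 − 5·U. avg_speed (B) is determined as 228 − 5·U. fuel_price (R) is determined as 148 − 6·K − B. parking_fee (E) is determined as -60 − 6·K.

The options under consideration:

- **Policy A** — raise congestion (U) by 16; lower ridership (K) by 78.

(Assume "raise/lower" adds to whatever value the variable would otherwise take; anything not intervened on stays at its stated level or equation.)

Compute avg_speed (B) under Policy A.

Policy A (U + 16, K − 78):
  U = 102 + 16 = 118
  B = 228 − 5·118 = -362

-362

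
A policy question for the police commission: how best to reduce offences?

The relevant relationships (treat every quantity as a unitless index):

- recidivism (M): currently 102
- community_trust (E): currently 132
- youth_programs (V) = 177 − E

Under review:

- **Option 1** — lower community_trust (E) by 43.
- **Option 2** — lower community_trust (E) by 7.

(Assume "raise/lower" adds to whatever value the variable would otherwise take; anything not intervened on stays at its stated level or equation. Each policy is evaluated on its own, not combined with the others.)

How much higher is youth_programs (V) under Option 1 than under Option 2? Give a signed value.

36

Option 1 (E − 43):
  E = 132 − 43 = 89
  V = 177 − 89 = 88
Option 2 (E − 7):
  E = 132 − 7 = 125
  V = 177 − 125 = 52
V: 88 − 52 = 36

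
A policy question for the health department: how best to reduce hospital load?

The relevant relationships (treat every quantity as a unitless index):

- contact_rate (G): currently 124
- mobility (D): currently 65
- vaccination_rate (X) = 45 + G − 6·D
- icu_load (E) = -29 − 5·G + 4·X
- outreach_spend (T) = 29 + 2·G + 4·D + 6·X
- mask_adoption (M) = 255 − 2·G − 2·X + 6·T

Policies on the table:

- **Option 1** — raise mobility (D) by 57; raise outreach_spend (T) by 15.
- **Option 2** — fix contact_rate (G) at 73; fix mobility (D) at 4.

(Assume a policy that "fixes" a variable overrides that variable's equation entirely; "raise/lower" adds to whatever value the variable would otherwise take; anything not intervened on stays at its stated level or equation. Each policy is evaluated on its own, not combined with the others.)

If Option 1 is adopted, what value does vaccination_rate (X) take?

Option 1 (D + 57, T + 15):
  G = 124
  D = 65 + 57 = 122
  X = 45 + 124 − 6·122 = -563

-563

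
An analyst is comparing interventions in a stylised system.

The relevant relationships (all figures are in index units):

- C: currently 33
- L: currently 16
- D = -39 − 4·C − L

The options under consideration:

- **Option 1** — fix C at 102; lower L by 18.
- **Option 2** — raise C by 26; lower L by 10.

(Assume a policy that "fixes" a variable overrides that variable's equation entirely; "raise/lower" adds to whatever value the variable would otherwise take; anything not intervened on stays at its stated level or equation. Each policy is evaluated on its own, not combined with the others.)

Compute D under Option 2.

Option 2 (C + 26, L − 10):
  C = 33 + 26 = 59
  L = 16 − 10 = 6
  D = -39 − 4·59 − 6 = -281

-281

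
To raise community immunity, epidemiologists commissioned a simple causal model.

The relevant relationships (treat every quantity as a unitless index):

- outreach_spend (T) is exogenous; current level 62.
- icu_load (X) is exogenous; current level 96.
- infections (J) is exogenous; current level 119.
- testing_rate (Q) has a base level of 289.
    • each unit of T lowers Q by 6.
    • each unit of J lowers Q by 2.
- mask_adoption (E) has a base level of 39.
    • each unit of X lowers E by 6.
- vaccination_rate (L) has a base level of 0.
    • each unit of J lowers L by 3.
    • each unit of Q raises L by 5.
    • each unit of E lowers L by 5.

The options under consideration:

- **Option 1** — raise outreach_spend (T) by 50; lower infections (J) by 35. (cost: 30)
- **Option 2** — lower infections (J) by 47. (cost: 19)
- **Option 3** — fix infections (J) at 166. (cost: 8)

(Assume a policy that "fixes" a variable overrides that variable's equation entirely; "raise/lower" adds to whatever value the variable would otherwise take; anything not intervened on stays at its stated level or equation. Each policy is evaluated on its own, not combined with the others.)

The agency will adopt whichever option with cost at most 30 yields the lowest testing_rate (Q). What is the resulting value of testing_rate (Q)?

Option 1 (T + 50, J − 35):
  T = 62 + 50 = 112
  J = 119 − 35 = 84
  Q = 289 − 6·112 − 2·84 = -551
Option 2 (J − 47):
  T = 62
  J = 119 − 47 = 72
  Q = 289 − 6·62 − 2·72 = -227
Option 3 (J := 166):
  T = 62
  J = 166
  Q = 289 − 6·62 − 2·166 = -415
Comparing — Option 1: Q=-551, Option 2: Q=-227, Option 3: Q=-415. Lowest is -551 (Option 1).

-551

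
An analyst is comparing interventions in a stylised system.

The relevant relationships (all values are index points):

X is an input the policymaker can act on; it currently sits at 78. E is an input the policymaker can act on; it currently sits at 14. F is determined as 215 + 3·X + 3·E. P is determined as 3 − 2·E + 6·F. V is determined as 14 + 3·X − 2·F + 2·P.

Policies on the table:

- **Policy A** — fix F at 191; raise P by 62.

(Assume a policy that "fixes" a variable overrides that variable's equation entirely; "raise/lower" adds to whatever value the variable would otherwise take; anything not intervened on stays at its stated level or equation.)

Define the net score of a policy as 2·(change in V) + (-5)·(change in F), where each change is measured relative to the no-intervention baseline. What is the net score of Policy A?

Baseline:
  X = 78
  E = 14
  F = 215 + 3·78 + 3·14 = 491
  P = 3 − 2·14 + 6·491 = 2921
  V = 14 + 3·78 − 2·491 + 2·2921 = 5108
Policy A (F := 191, P + 62):
  X = 78
  E = 14
  F = 191
  P = 3 − 2·14 + 6·191 (+62 from intervention) = 1183
  V = 14 + 3·78 − 2·191 + 2·1183 = 2232
ΔV = 2232 − 5108 = -2876; ΔF = 191 − 491 = -300
Score = 2·(-2876) + (-5)·(-300) = -4252

-4252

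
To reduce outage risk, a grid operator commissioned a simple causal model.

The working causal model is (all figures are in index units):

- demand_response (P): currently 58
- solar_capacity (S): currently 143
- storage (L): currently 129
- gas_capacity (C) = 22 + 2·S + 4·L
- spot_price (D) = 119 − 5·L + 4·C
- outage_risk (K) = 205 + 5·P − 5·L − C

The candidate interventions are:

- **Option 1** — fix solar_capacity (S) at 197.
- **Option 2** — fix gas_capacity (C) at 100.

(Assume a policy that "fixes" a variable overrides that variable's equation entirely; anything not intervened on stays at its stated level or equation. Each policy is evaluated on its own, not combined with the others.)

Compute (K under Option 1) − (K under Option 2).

Option 1 (S := 197):
  P = 58
  S = 197
  L = 129
  C = 22 + 2·197 + 4·129 = 932
  K = 205 + 5·58 − 5·129 − 932 = -1082
Option 2 (C := 100):
  P = 58
  S = 143
  L = 129
  C = 100
  K = 205 + 5·58 − 5·129 − 100 = -250
K: -1082 − (-250) = -832

-832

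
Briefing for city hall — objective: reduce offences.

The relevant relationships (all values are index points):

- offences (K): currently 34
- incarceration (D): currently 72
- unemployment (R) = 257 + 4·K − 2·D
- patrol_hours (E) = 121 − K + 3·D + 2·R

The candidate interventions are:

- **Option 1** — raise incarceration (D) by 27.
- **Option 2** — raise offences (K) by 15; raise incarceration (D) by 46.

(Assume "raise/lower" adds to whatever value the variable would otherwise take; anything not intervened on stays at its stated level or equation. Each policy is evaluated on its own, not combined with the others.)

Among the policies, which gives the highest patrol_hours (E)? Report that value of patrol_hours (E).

860

Option 1 (D + 27):
  K = 34
  D = 72 + 27 = 99
  R = 257 + 4·34 − 2·99 = 195
  E = 121 − 34 + 3·99 + 2·195 = 774
Option 2 (K + 15, D + 46):
  K = 34 + 15 = 49
  D = 72 + 46 = 118
  R = 257 + 4·49 − 2·118 = 217
  E = 121 − 49 + 3·118 + 2·217 = 860
Comparing — Option 1: E=774, Option 2: E=860. Highest is 860 (Option 2).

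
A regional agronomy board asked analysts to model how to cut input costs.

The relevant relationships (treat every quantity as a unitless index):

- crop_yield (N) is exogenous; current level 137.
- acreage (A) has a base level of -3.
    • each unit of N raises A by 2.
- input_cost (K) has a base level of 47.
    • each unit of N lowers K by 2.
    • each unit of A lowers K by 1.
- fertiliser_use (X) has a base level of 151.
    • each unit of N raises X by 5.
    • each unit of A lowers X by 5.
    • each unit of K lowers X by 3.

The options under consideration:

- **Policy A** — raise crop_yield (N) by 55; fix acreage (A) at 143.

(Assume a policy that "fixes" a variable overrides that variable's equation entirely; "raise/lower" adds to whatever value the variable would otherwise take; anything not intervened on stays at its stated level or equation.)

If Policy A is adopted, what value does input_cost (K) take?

-480

Policy A (N + 55, A := 143):
  N = 137 + 55 = 192
  A = 143
  K = 47 − 2·192 − 143 = -480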